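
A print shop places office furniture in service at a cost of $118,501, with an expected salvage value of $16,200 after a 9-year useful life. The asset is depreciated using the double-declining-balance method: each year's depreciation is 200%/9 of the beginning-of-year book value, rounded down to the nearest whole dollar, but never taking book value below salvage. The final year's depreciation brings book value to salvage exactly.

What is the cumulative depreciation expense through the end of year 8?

Depreciable base = $118,501 − $16,200 = $102,301.
Year 1: ⌊$118,501 × 200%/9⌋ = $26,333. Book value $92,168.
Year 2: ⌊$92,168 × 200%/9⌋ = $20,481. Book value $71,687.
Year 3: ⌊$71,687 × 200%/9⌋ = $15,930. Book value $55,757.
Year 4: ⌊$55,757 × 200%/9⌋ = $12,390. Book value $43,367.
Year 5: ⌊$43,367 × 200%/9⌋ = $9,637. Book value $33,730.
Year 6: ⌊$33,730 × 200%/9⌋ = $7,495. Book value $26,235.
Year 7: ⌊$26,235 × 200%/9⌋ = $5,830. Book value $20,405.
Year 8: ⌊$20,405 × 200%/9⌋ = $4,534, capped at $4,205. Book value $16,200.
Accumulated through year 8 = $118,501 − $16,200 = $102,301.

$102,301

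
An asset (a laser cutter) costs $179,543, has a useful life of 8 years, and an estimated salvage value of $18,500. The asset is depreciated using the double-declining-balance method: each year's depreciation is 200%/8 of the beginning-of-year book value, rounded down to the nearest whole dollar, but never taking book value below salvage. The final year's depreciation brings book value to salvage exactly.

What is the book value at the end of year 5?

$42,608

Depreciable base = $179,543 − $18,500 = $161,043.
Year 1: ⌊$179,543 × 200%/8⌋ = $44,885. Book value $134,658.
Year 2: ⌊$134,658 × 200%/8⌋ = $33,664. Book value $100,994.
Year 3: ⌊$100,994 × 200%/8⌋ = $25,248. Book value $75,746.
Year 4: ⌊$75,746 × 200%/8⌋ = $18,936. Book value $56,810.
Year 5: ⌊$56,810 × 200%/8⌋ = $14,202. Book value $42,608.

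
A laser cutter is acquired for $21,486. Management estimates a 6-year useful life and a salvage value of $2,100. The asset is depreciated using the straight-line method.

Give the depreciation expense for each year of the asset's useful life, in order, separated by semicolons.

Depreciable base = $21,486 − $2,100 = $19,386.
Annual expense = $19,386 / 6 = $3,231.
End of year 1: book value $18,255.
End of year 2: book value $15,024.
End of year 3: book value $11,793.
End of year 4: book value $8,562.
End of year 5: book value $5,331.
End of year 6: book value $2,100.

$3,231; $3,231; $3,231; $3,231; $3,231; $3,231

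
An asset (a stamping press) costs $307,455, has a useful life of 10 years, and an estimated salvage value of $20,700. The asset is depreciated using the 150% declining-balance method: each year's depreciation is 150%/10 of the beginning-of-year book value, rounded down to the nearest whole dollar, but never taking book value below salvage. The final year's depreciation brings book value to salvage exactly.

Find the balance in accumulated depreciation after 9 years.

$236,241

Depreciable base = $307,455 − $20,700 = $286,755.
Year 1: ⌊$307,455 × 150%/10⌋ = $46,118. Book value $261,337.
Year 2: ⌊$261,337 × 150%/10⌋ = $39,200. Book value $222,137.
Year 3: ⌊$222,137 × 150%/10⌋ = $33,320. Book value $188,817.
Year 4: ⌊$188,817 × 150%/10⌋ = $28,322. Book value $160,495.
Year 5: ⌊$160,495 × 150%/10⌋ = $24,074. Book value $136,421.
Year 6: ⌊$136,421 × 150%/10⌋ = $20,463. Book value $115,958.
Year 7: ⌊$115,958 × 150%/10⌋ = $17,393. Book value $98,565.
Year 8: ⌊$98,565 × 150%/10⌋ = $14,784. Book value $83,781.
Year 9: ⌊$83,781 × 150%/10⌋ = $12,567. Book value $71,214.
Accumulated through year 9 = $307,455 − $71,214 = $236,241.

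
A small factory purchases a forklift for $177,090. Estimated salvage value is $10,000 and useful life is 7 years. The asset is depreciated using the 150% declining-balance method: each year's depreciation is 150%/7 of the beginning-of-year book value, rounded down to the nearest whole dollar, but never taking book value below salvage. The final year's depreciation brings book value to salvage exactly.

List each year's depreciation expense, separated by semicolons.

$37,947; $29,816; $23,427; $18,407; $14,462; $11,363; $31,668

Depreciable base = $177,090 − $10,000 = $167,090.
Year 1: ⌊$177,090 × 150%/7⌋ = $37,947. Book value $139,143.
Year 2: ⌊$139,143 × 150%/7⌋ = $29,816. Book value $109,327.
Year 3: ⌊$109,327 × 150%/7⌋ = $23,427. Book value $85,900.
Year 4: ⌊$85,900 × 150%/7⌋ = $18,407. Book value $67,493.
Year 5: ⌊$67,493 × 150%/7⌋ = $14,462. Book value $53,031.
Year 6: ⌊$53,031 × 150%/7⌋ = $11,363. Book value $41,668.
Year 7 (final): $41,668 − $10,000 = $31,668. Book value $10,000.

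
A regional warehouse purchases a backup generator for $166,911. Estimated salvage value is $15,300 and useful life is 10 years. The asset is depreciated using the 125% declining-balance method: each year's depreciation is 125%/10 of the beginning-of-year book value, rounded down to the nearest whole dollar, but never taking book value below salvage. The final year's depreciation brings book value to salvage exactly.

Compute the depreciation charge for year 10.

Depreciable base = $166,911 − $15,300 = $151,611.
Year 1: ⌊$166,911 × 125%/10⌋ = $20,863. Book value $146,048.
Year 2: ⌊$146,048 × 125%/10⌋ = $18,256. Book value $127,792.
Year 3: ⌊$127,792 × 125%/10⌋ = $15,974. Book value $111,818.
Year 4: ⌊$111,818 × 125%/10⌋ = $13,977. Book value $97,841.
Year 5: ⌊$97,841 × 125%/10⌋ = $12,230. Book value $85,611.
Year 6: ⌊$85,611 × 125%/10⌋ = $10,701. Book value $74,910.
Year 7: ⌊$74,910 × 125%/10⌋ = $9,363. Book value $65,547.
Year 8: ⌊$65,547 × 125%/10⌋ = $8,193. Book value $57,354.
Year 9: ⌊$57,354 × 125%/10⌋ = $7,169. Book value $50,185.
Year 10 (final): $50,185 − $15,300 = $34,885. Book value $15,300.

$34,885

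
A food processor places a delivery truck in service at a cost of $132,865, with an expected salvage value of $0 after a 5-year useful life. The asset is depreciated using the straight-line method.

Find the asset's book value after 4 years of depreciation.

$26,573

Depreciable base = $132,865 − $0 = $132,865.
Annual expense = $132,865 / 5 = $26,573.
End of year 1: book value $106,292.
End of year 2: book value $79,719.
End of year 3: book value $53,146.
End of year 4: book value $26,573.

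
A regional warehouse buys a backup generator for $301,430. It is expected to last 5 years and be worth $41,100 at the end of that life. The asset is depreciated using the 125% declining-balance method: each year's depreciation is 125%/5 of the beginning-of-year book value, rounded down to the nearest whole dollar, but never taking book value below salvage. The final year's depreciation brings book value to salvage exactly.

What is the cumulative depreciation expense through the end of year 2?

Depreciable base = $301,430 − $41,100 = $260,330.
Year 1: ⌊$301,430 × 125%/5⌋ = $75,357. Book value $226,073.
Year 2: ⌊$226,073 × 125%/5⌋ = $56,518. Book value $169,555.
Accumulated through year 2 = $301,430 − $169,555 = $131,875.

$131,875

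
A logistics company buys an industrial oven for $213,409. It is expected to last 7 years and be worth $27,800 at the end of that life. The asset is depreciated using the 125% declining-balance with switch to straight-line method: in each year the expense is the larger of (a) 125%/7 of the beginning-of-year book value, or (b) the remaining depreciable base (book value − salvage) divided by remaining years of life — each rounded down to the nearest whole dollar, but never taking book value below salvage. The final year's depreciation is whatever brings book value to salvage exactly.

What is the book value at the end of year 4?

Depreciable base = $213,409 − $27,800 = $185,609.
Year 1: DB = ⌊$213,409 × 125%/7⌋ = $38,108; SL = ⌊$185,609/7⌋ = $26,515 → take DB $38,108. Book value $175,301.
Year 2: DB = ⌊$175,301 × 125%/7⌋ = $31,303; SL = ⌊$147,501/6⌋ = $24,583 → take DB $31,303. Book value $143,998.
Year 3: DB = ⌊$143,998 × 125%/7⌋ = $25,713; SL = ⌊$116,198/5⌋ = $23,239 → take DB $25,713. Book value $118,285.
Year 4: DB = ⌊$118,285 × 125%/7⌋ = $21,122; SL = ⌊$90,485/4⌋ = $22,621 → take SL $22,621. Book value $95,664.

$95,664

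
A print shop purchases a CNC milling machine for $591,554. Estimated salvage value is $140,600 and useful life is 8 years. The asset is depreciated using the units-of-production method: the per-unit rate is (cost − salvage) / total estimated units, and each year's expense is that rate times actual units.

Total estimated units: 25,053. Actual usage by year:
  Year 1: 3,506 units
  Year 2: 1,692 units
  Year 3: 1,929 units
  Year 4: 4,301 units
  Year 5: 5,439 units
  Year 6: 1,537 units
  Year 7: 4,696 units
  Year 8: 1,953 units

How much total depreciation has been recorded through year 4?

Depreciable base = $591,554 − $140,600 = $450,954.
Rate = $450,954 / 25,053 units = $18 per unit.
Year 1: 3,506 × $18 = $63,108. Book value $528,446.
Year 2: 1,692 × $18 = $30,456. Book value $497,990.
Year 3: 1,929 × $18 = $34,722. Book value $463,268.
Year 4: 4,301 × $18 = $77,418. Book value $385,850.
Accumulated through year 4 = $591,554 − $385,850 = $205,704.

$205,704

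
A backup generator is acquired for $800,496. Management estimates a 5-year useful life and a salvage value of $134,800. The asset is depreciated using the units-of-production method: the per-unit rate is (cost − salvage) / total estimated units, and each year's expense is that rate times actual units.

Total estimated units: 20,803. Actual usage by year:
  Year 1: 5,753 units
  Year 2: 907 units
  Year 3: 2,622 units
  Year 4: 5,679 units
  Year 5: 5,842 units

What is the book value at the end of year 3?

Depreciable base = $800,496 − $134,800 = $665,696.
Rate = $665,696 / 20,803 units = $32 per unit.
Year 1: 5,753 × $32 = $184,096. Book value $616,400.
Year 2: 907 × $32 = $29,024. Book value $587,376.
Year 3: 2,622 × $32 = $83,904. Book value $503,472.

$503,472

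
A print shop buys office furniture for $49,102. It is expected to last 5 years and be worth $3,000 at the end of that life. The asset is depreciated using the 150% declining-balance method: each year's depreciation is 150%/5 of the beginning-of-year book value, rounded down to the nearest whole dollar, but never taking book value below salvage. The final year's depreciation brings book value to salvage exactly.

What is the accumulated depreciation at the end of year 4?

Depreciable base = $49,102 − $3,000 = $46,102.
Year 1: ⌊$49,102 × 150%/5⌋ = $14,730. Book value $34,372.
Year 2: ⌊$34,372 × 150%/5⌋ = $10,311. Book value $24,061.
Year 3: ⌊$24,061 × 150%/5⌋ = $7,218. Book value $16,843.
Year 4: ⌊$16,843 × 150%/5⌋ = $5,052. Book value $11,791.
Accumulated through year 4 = $49,102 − $11,791 = $37,311.

$37,311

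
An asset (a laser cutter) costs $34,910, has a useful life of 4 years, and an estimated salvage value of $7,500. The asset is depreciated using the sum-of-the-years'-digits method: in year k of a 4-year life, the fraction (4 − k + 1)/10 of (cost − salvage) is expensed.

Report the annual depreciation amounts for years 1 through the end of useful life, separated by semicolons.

Depreciable base = $34,910 − $7,500 = $27,410.
Sum of the years' digits = 4+3+2+1 = 10.
Year 1: $27,410 × 4/10 = $10,964. Book value $23,946.
Year 2: $27,410 × 3/10 = $8,223. Book value $15,723.
Year 3: $27,410 × 2/10 = $5,482. Book value $10,241.
Year 4: $27,410 × 1/10 = $2,741. Book value $7,500.

$10,964; $8,223; $5,482; $2,741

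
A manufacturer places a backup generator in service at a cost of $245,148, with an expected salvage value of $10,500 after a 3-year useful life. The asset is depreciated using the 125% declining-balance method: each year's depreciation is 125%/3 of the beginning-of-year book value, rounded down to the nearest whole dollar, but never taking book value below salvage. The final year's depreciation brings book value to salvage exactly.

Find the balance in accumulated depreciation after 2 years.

Depreciable base = $245,148 − $10,500 = $234,648.
Year 1: ⌊$245,148 × 125%/3⌋ = $102,145. Book value $143,003.
Year 2: ⌊$143,003 × 125%/3⌋ = $59,584. Book value $83,419.
Accumulated through year 2 = $245,148 − $83,419 = $161,729.

$161,729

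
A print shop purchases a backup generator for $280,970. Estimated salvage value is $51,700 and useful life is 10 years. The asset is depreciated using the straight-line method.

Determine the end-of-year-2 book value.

$235,116

Depreciable base = $280,970 − $51,700 = $229,270.
Annual expense = $229,270 / 10 = $22,927.
End of year 1: book value $258,043.
End of year 2: book value $235,116.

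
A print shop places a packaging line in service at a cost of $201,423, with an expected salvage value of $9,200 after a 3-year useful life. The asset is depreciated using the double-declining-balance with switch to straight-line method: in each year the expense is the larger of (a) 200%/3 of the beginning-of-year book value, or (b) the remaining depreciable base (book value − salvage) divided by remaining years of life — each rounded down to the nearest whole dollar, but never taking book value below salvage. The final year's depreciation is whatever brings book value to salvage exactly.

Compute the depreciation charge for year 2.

Depreciable base = $201,423 − $9,200 = $192,223.
Year 1: DB = ⌊$201,423 × 200%/3⌋ = $134,282; SL = ⌊$192,223/3⌋ = $64,074 → take DB $134,282. Book value $67,141.
Year 2: DB = ⌊$67,141 × 200%/3⌋ = $44,760; SL = ⌊$57,941/2⌋ = $28,970 → take DB $44,760. Book value $22,381.

$44,760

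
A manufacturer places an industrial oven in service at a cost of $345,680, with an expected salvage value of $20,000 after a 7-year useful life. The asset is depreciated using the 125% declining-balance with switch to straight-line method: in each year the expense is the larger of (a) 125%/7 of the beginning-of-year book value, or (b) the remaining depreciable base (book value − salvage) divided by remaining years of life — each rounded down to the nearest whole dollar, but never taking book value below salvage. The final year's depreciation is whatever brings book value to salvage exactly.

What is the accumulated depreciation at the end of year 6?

Depreciable base = $345,680 − $20,000 = $325,680.
Year 1: DB = ⌊$345,680 × 125%/7⌋ = $61,728; SL = ⌊$325,680/7⌋ = $46,525 → take DB $61,728. Book value $283,952.
Year 2: DB = ⌊$283,952 × 125%/7⌋ = $50,705; SL = ⌊$263,952/6⌋ = $43,992 → take DB $50,705. Book value $233,247.
Year 3: DB = ⌊$233,247 × 125%/7⌋ = $41,651; SL = ⌊$213,247/5⌋ = $42,649 → take SL $42,649. Book value $190,598.
Year 4: DB = ⌊$190,598 × 125%/7⌋ = $34,035; SL = ⌊$170,598/4⌋ = $42,649 → take SL $42,649. Book value $147,949.
Year 5: DB = ⌊$147,949 × 125%/7⌋ = $26,419; SL = ⌊$127,949/3⌋ = $42,649 → take SL $42,649. Book value $105,300.
Year 6: DB = ⌊$105,300 × 125%/7⌋ = $18,803; SL = ⌊$85,300/2⌋ = $42,650 → take SL $42,650. Book value $62,650.
Accumulated through year 6 = $345,680 − $62,650 = $283,030.

$283,030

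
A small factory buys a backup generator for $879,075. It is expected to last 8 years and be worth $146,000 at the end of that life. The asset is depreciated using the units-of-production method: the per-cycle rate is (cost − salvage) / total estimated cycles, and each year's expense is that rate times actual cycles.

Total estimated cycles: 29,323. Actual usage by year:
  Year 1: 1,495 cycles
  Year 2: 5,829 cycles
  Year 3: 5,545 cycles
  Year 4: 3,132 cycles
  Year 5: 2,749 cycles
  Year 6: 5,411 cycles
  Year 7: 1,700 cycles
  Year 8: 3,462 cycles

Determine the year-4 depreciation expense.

$78,300

Depreciable base = $879,075 − $146,000 = $733,075.
Rate = $733,075 / 29,323 cycles = $25 per cycle.
Year 1: 1,495 × $25 = $37,375. Book value $841,700.
Year 2: 5,829 × $25 = $145,725. Book value $695,975.
Year 3: 5,545 × $25 = $138,625. Book value $557,350.
Year 4: 3,132 × $25 = $78,300. Book value $479,050.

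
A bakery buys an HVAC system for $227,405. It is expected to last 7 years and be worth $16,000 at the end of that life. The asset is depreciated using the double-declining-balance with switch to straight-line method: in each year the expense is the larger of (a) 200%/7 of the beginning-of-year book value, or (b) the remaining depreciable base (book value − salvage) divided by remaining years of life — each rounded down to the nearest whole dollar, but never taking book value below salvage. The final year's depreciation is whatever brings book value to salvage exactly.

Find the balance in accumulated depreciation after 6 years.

$198,263

Depreciable base = $227,405 − $16,000 = $211,405.
Year 1: DB = ⌊$227,405 × 200%/7⌋ = $64,972; SL = ⌊$211,405/7⌋ = $30,200 → take DB $64,972. Book value $162,433.
Year 2: DB = ⌊$162,433 × 200%/7⌋ = $46,409; SL = ⌊$146,433/6⌋ = $24,405 → take DB $46,409. Book value $116,024.
Year 3: DB = ⌊$116,024 × 200%/7⌋ = $33,149; SL = ⌊$100,024/5⌋ = $20,004 → take DB $33,149. Book value $82,875.
Year 4: DB = ⌊$82,875 × 200%/7⌋ = $23,678; SL = ⌊$66,875/4⌋ = $16,718 → take DB $23,678. Book value $59,197.
Year 5: DB = ⌊$59,197 × 200%/7⌋ = $16,913; SL = ⌊$43,197/3⌋ = $14,399 → take DB $16,913. Book value $42,284.
Year 6: DB = ⌊$42,284 × 200%/7⌋ = $12,081; SL = ⌊$26,284/2⌋ = $13,142 → take SL $13,142. Book value $29,142.
Accumulated through year 6 = $227,405 − $29,142 = $198,263.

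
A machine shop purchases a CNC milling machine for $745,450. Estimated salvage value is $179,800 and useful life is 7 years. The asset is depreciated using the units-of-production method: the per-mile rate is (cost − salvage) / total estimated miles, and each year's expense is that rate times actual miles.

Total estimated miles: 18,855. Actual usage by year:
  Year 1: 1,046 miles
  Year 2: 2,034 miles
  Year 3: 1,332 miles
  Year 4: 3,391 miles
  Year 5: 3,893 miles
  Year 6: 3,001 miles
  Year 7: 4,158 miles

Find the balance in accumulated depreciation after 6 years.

$440,910

Depreciable base = $745,450 − $179,800 = $565,650.
Rate = $565,650 / 18,855 miles = $30 per mile.
Year 1: 1,046 × $30 = $31,380. Book value $714,070.
Year 2: 2,034 × $30 = $61,020. Book value $653,050.
Year 3: 1,332 × $30 = $39,960. Book value $613,090.
Year 4: 3,391 × $30 = $101,730. Book value $511,360.
Year 5: 3,893 × $30 = $116,790. Book value $394,570.
Year 6: 3,001 × $30 = $90,030. Book value $304,540.
Accumulated through year 6 = $745,450 − $304,540 = $440,910.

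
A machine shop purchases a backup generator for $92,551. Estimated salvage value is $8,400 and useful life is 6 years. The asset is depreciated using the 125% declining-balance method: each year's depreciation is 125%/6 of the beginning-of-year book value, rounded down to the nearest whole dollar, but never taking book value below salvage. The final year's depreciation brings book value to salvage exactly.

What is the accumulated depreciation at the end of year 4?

Depreciable base = $92,551 − $8,400 = $84,151.
Year 1: ⌊$92,551 × 125%/6⌋ = $19,281. Book value $73,270.
Year 2: ⌊$73,270 × 125%/6⌋ = $15,264. Book value $58,006.
Year 3: ⌊$58,006 × 125%/6⌋ = $12,084. Book value $45,922.
Year 4: ⌊$45,922 × 125%/6⌋ = $9,567. Book value $36,355.
Accumulated through year 4 = $92,551 − $36,355 = $56,196.

$56,196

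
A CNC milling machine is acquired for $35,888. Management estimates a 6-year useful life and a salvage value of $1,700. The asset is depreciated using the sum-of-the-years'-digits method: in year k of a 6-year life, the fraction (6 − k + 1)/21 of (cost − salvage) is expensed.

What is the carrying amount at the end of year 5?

Depreciable base = $35,888 − $1,700 = $34,188.
Sum of the years' digits = 6+5+4+3+2+1 = 21.
Year 1: $34,188 × 6/21 = $9,768. Book value $26,120.
Year 2: $34,188 × 5/21 = $8,140. Book value $17,980.
Year 3: $34,188 × 4/21 = $6,512. Book value $11,468.
Year 4: $34,188 × 3/21 = $4,884. Book value $6,584.
Year 5: $34,188 × 2/21 = $3,256. Book value $3,328.

$3,328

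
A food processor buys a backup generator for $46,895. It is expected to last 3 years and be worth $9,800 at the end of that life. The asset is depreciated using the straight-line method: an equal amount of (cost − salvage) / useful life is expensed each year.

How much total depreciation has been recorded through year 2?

Depreciable base = $46,895 − $9,800 = $37,095.
Annual expense = $37,095 / 3 = $12,365.
End of year 1: book value $34,530.
End of year 2: book value $22,165.
Accumulated through year 2 = $46,895 − $22,165 = $24,730.

$24,730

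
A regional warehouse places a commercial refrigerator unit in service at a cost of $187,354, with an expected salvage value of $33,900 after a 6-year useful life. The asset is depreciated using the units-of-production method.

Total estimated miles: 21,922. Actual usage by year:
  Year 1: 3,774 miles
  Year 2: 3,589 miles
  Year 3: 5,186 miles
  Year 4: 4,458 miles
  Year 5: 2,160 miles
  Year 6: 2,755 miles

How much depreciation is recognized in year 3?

Depreciable base = $187,354 − $33,900 = $153,454.
Rate = $153,454 / 21,922 miles = $7 per mile.
Year 1: 3,774 × $7 = $26,418. Book value $160,936.
Year 2: 3,589 × $7 = $25,123. Book value $135,813.
Year 3: 5,186 × $7 = $36,302. Book value $99,511.

$36,302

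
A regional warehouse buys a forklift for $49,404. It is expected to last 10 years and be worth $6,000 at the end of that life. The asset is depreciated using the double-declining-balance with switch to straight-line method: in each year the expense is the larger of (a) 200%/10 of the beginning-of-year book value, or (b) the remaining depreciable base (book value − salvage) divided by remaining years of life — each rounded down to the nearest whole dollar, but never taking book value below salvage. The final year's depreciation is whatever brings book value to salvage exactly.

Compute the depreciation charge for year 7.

Depreciable base = $49,404 − $6,000 = $43,404.
Year 1: DB = ⌊$49,404 × 200%/10⌋ = $9,880; SL = ⌊$43,404/10⌋ = $4,340 → take DB $9,880. Book value $39,524.
Year 2: DB = ⌊$39,524 × 200%/10⌋ = $7,904; SL = ⌊$33,524/9⌋ = $3,724 → take DB $7,904. Book value $31,620.
Year 3: DB = ⌊$31,620 × 200%/10⌋ = $6,324; SL = ⌊$25,620/8⌋ = $3,202 → take DB $6,324. Book value $25,296.
Year 4: DB = ⌊$25,296 × 200%/10⌋ = $5,059; SL = ⌊$19,296/7⌋ = $2,756 → take DB $5,059. Book value $20,237.
Year 5: DB = ⌊$20,237 × 200%/10⌋ = $4,047; SL = ⌊$14,237/6⌋ = $2,372 → take DB $4,047. Book value $16,190.
Year 6: DB = ⌊$16,190 × 200%/10⌋ = $3,238; SL = ⌊$10,190/5⌋ = $2,038 → take DB $3,238. Book value $12,952.
Year 7: DB = ⌊$12,952 × 200%/10⌋ = $2,590; SL = ⌊$6,952/4⌋ = $1,738 → take DB $2,590. Book value $10,362.

$2,590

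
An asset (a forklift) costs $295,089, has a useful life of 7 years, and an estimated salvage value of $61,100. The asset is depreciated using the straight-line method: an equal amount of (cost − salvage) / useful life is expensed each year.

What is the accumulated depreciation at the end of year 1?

$33,427

Depreciable base = $295,089 − $61,100 = $233,989.
Annual expense = $233,989 / 7 = $33,427.
End of year 1: book value $261,662.
Accumulated through year 1 = $295,089 − $261,662 = $33,427.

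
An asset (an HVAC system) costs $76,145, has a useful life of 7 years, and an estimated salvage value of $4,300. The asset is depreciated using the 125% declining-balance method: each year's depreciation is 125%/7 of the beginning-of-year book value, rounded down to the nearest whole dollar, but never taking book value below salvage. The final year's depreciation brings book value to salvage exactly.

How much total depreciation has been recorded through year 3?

Depreciable base = $76,145 − $4,300 = $71,845.
Year 1: ⌊$76,145 × 125%/7⌋ = $13,597. Book value $62,548.
Year 2: ⌊$62,548 × 125%/7⌋ = $11,169. Book value $51,379.
Year 3: ⌊$51,379 × 125%/7⌋ = $9,174. Book value $42,205.
Accumulated through year 3 = $76,145 − $42,205 = $33,940.

$33,940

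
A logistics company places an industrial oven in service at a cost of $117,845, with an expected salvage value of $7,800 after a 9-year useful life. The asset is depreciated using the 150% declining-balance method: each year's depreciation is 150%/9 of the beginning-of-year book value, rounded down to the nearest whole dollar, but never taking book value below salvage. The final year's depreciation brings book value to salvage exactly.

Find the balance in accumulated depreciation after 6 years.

$78,377

Depreciable base = $117,845 − $7,800 = $110,045.
Year 1: ⌊$117,845 × 150%/9⌋ = $19,640. Book value $98,205.
Year 2: ⌊$98,205 × 150%/9⌋ = $16,367. Book value $81,838.
Year 3: ⌊$81,838 × 150%/9⌋ = $13,639. Book value $68,199.
Year 4: ⌊$68,199 × 150%/9⌋ = $11,366. Book value $56,833.
Year 5: ⌊$56,833 × 150%/9⌋ = $9,472. Book value $47,361.
Year 6: ⌊$47,361 × 150%/9⌋ = $7,893. Book value $39,468.
Accumulated through year 6 = $117,845 − $39,468 = $78,377.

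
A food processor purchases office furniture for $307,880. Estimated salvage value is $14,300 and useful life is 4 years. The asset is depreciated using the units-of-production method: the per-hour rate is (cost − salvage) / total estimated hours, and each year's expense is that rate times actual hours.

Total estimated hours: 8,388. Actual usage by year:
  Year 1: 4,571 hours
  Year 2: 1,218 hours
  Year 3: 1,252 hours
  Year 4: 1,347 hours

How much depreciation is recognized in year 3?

Depreciable base = $307,880 − $14,300 = $293,580.
Rate = $293,580 / 8,388 hours = $35 per hour.
Year 1: 4,571 × $35 = $159,985. Book value $147,895.
Year 2: 1,218 × $35 = $42,630. Book value $105,265.
Year 3: 1,252 × $35 = $43,820. Book value $61,445.

$43,820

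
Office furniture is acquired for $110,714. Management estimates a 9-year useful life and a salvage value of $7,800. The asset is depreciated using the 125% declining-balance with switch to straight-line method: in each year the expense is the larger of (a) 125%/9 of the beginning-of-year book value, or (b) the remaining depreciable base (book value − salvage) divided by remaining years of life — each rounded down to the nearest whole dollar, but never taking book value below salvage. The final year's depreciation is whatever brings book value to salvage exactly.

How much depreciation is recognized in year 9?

Depreciable base = $110,714 − $7,800 = $102,914.
Year 1: DB = ⌊$110,714 × 125%/9⌋ = $15,376; SL = ⌊$102,914/9⌋ = $11,434 → take DB $15,376. Book value $95,338.
Year 2: DB = ⌊$95,338 × 125%/9⌋ = $13,241; SL = ⌊$87,538/8⌋ = $10,942 → take DB $13,241. Book value $82,097.
Year 3: DB = ⌊$82,097 × 125%/9⌋ = $11,402; SL = ⌊$74,297/7⌋ = $10,613 → take DB $11,402. Book value $70,695.
Year 4: DB = ⌊$70,695 × 125%/9⌋ = $9,818; SL = ⌊$62,895/6⌋ = $10,482 → take SL $10,482. Book value $60,213.
Year 5: DB = ⌊$60,213 × 125%/9⌋ = $8,362; SL = ⌊$52,413/5⌋ = $10,482 → take SL $10,482. Book value $49,731.
Year 6: DB = ⌊$49,731 × 125%/9⌋ = $6,907; SL = ⌊$41,931/4⌋ = $10,482 → take SL $10,482. Book value $39,249.
Year 7: DB = ⌊$39,249 × 125%/9⌋ = $5,451; SL = ⌊$31,449/3⌋ = $10,483 → take SL $10,483. Book value $28,766.
Year 8: DB = ⌊$28,766 × 125%/9⌋ = $3,995; SL = ⌊$20,966/2⌋ = $10,483 → take SL $10,483. Book value $18,283.
Year 9 (final): $18,283 − $7,800 = $10,483. Book value $7,800.

$10,483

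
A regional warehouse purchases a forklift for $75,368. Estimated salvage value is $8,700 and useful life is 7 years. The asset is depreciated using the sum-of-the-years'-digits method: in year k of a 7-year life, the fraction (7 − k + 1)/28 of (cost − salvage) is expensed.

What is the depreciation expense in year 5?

$7,143

Depreciable base = $75,368 − $8,700 = $66,668.
Sum of the years' digits = 7+6+5+4+3+2+1 = 28.
Year 1: $66,668 × 7/28 = $16,667. Book value $58,701.
Year 2: $66,668 × 6/28 = $14,286. Book value $44,415.
Year 3: $66,668 × 5/28 = $11,905. Book value $32,510.
Year 4: $66,668 × 4/28 = $9,524. Book value $22,986.
Year 5: $66,668 × 3/28 = $7,143. Book value $15,843.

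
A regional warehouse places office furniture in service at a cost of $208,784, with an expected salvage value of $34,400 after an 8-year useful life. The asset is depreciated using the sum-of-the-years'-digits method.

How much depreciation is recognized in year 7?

$9,688

Depreciable base = $208,784 − $34,400 = $174,384.
Sum of the years' digits = 8+7+6+5+4+3+2+1 = 36.
Year 1: $174,384 × 8/36 = $38,752. Book value $170,032.
Year 2: $174,384 × 7/36 = $33,908. Book value $136,124.
Year 3: $174,384 × 6/36 = $29,064. Book value $107,060.
Year 4: $174,384 × 5/36 = $24,220. Book value $82,840.
Year 5: $174,384 × 4/36 = $19,376. Book value $63,464.
Year 6: $174,384 × 3/36 = $14,532. Book value $48,932.
Year 7: $174,384 × 2/36 = $9,688. Book value $39,244.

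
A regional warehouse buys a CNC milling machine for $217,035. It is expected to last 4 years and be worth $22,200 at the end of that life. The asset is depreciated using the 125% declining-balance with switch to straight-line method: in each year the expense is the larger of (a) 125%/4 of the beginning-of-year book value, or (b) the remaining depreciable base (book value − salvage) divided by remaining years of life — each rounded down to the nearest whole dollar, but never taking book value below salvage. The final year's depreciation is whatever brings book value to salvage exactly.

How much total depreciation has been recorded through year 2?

$114,451

Depreciable base = $217,035 − $22,200 = $194,835.
Year 1: DB = ⌊$217,035 × 125%/4⌋ = $67,823; SL = ⌊$194,835/4⌋ = $48,708 → take DB $67,823. Book value $149,212.
Year 2: DB = ⌊$149,212 × 125%/4⌋ = $46,628; SL = ⌊$127,012/3⌋ = $42,337 → take DB $46,628. Book value $102,584.
Accumulated through year 2 = $217,035 − $102,584 = $114,451.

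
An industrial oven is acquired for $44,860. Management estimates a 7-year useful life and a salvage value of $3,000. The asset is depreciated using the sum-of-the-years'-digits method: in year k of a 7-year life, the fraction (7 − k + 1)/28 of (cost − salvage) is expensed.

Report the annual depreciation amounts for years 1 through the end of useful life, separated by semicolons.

$10,465; $8,970; $7,475; $5,980; $4,485; $2,990; $1,495

Depreciable base = $44,860 − $3,000 = $41,860.
Sum of the years' digits = 7+6+5+4+3+2+1 = 28.
Year 1: $41,860 × 7/28 = $10,465. Book value $34,395.
Year 2: $41,860 × 6/28 = $8,970. Book value $25,425.
Year 3: $41,860 × 5/28 = $7,475. Book value $17,950.
Year 4: $41,860 × 4/28 = $5,980. Book value $11,970.
Year 5: $41,860 × 3/28 = $4,485. Book value $7,485.
Year 6: $41,860 × 2/28 = $2,990. Book value $4,495.
Year 7: $41,860 × 1/28 = $1,495. Book value $3,000.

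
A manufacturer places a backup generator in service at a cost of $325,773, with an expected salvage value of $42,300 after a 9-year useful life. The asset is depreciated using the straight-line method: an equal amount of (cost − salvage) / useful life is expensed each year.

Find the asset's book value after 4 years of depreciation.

Depreciable base = $325,773 − $42,300 = $283,473.
Annual expense = $283,473 / 9 = $31,497.
End of year 1: book value $294,276.
End of year 2: book value $262,779.
End of year 3: book value $231,282.
End of year 4: book value $199,785.

$199,785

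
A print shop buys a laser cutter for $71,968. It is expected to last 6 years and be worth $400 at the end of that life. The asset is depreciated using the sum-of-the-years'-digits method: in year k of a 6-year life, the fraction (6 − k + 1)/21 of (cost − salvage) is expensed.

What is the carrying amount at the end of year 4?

Depreciable base = $71,968 − $400 = $71,568.
Sum of the years' digits = 6+5+4+3+2+1 = 21.
Year 1: $71,568 × 6/21 = $20,448. Book value $51,520.
Year 2: $71,568 × 5/21 = $17,040. Book value $34,480.
Year 3: $71,568 × 4/21 = $13,632. Book value $20,848.
Year 4: $71,568 × 3/21 = $10,224. Book value $10,624.

$10,624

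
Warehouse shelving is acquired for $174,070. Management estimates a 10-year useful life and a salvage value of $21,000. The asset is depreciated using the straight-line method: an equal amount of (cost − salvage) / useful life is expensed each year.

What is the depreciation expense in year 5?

Depreciable base = $174,070 − $21,000 = $153,070.
Annual expense = $153,070 / 10 = $15,307.

$15,307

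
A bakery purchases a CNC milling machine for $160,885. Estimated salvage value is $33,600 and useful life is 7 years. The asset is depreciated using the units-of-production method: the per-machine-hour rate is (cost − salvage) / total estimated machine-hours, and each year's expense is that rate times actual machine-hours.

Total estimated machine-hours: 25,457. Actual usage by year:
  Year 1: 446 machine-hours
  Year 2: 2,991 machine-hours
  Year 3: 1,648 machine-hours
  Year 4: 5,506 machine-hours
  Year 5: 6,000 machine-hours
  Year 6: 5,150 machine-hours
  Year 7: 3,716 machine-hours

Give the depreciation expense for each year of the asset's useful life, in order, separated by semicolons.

$2,230; $14,955; $8,240; $27,530; $30,000; $25,750; $18,580

Depreciable base = $160,885 − $33,600 = $127,285.
Rate = $127,285 / 25,457 machine-hours = $5 per machine-hour.
Year 1: 446 × $5 = $2,230. Book value $158,655.
Year 2: 2,991 × $5 = $14,955. Book value $143,700.
Year 3: 1,648 × $5 = $8,240. Book value $135,460.
Year 4: 5,506 × $5 = $27,530. Book value $107,930.
Year 5: 6,000 × $5 = $30,000. Book value $77,930.
Year 6: 5,150 × $5 = $25,750. Book value $52,180.
Year 7: 3,716 × $5 = $18,580. Book value $33,600.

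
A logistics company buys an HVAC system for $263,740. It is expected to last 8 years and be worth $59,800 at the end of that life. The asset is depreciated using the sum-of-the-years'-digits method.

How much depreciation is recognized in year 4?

Depreciable base = $263,740 − $59,800 = $203,940.
Sum of the years' digits = 8+7+6+5+4+3+2+1 = 36.
Year 1: $203,940 × 8/36 = $45,320. Book value $218,420.
Year 2: $203,940 × 7/36 = $39,655. Book value $178,765.
Year 3: $203,940 × 6/36 = $33,990. Book value $144,775.
Year 4: $203,940 × 5/36 = $28,325. Book value $116,450.

$28,325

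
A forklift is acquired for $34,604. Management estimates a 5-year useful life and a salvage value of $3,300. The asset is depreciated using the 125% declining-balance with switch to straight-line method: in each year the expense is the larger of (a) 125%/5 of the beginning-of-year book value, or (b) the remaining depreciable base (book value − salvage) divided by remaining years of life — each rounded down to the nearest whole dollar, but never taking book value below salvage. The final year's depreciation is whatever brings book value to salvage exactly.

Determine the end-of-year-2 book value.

$19,465

Depreciable base = $34,604 − $3,300 = $31,304.
Year 1: DB = ⌊$34,604 × 125%/5⌋ = $8,651; SL = ⌊$31,304/5⌋ = $6,260 → take DB $8,651. Book value $25,953.
Year 2: DB = ⌊$25,953 × 125%/5⌋ = $6,488; SL = ⌊$22,653/4⌋ = $5,663 → take DB $6,488. Book value $19,465.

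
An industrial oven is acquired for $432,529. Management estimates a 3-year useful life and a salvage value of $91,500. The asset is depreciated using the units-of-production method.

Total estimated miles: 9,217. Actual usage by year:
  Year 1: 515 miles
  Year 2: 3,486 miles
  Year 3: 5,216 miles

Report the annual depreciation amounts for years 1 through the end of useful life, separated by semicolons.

Depreciable base = $432,529 − $91,500 = $341,029.
Rate = $341,029 / 9,217 miles = $37 per mile.
Year 1: 515 × $37 = $19,055. Book value $413,474.
Year 2: 3,486 × $37 = $128,982. Book value $284,492.
Year 3: 5,216 × $37 = $192,992. Book value $91,500.

$19,055; $128,982; $192,992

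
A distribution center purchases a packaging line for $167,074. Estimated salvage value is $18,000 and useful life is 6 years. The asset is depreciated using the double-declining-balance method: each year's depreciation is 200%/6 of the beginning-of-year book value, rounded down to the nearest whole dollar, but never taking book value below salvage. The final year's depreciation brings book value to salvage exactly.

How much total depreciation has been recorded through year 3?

$117,570

Depreciable base = $167,074 − $18,000 = $149,074.
Year 1: ⌊$167,074 × 200%/6⌋ = $55,691. Book value $111,383.
Year 2: ⌊$111,383 × 200%/6⌋ = $37,127. Book value $74,256.
Year 3: ⌊$74,256 × 200%/6⌋ = $24,752. Book value $49,504.
Accumulated through year 3 = $167,074 − $49,504 = $117,570.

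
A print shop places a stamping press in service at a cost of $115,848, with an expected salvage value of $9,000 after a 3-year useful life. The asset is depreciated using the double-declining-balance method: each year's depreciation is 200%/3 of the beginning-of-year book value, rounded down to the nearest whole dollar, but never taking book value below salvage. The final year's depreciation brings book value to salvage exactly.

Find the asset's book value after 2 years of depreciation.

Depreciable base = $115,848 − $9,000 = $106,848.
Year 1: ⌊$115,848 × 200%/3⌋ = $77,232. Book value $38,616.
Year 2: ⌊$38,616 × 200%/3⌋ = $25,744. Book value $12,872.

$12,872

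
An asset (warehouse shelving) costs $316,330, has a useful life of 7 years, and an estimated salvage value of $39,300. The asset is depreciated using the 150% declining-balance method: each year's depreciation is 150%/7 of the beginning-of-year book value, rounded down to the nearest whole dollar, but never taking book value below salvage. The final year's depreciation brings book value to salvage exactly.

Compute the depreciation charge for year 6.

Depreciable base = $316,330 − $39,300 = $277,030.
Year 1: ⌊$316,330 × 150%/7⌋ = $67,785. Book value $248,545.
Year 2: ⌊$248,545 × 150%/7⌋ = $53,259. Book value $195,286.
Year 3: ⌊$195,286 × 150%/7⌋ = $41,847. Book value $153,439.
Year 4: ⌊$153,439 × 150%/7⌋ = $32,879. Book value $120,560.
Year 5: ⌊$120,560 × 150%/7⌋ = $25,834. Book value $94,726.
Year 6: ⌊$94,726 × 150%/7⌋ = $20,298. Book value $74,428.

$20,298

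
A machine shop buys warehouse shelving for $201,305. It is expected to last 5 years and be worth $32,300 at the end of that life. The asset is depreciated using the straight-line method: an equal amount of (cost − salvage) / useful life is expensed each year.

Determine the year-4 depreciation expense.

$33,801

Depreciable base = $201,305 − $32,300 = $169,005.
Annual expense = $169,005 / 5 = $33,801.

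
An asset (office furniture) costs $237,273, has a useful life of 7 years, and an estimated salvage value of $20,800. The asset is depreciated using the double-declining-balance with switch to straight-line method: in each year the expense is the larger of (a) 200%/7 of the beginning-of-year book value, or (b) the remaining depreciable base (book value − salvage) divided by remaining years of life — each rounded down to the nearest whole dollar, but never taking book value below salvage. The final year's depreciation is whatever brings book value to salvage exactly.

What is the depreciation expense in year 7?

Depreciable base = $237,273 − $20,800 = $216,473.
Year 1: DB = ⌊$237,273 × 200%/7⌋ = $67,792; SL = ⌊$216,473/7⌋ = $30,924 → take DB $67,792. Book value $169,481.
Year 2: DB = ⌊$169,481 × 200%/7⌋ = $48,423; SL = ⌊$148,681/6⌋ = $24,780 → take DB $48,423. Book value $121,058.
Year 3: DB = ⌊$121,058 × 200%/7⌋ = $34,588; SL = ⌊$100,258/5⌋ = $20,051 → take DB $34,588. Book value $86,470.
Year 4: DB = ⌊$86,470 × 200%/7⌋ = $24,705; SL = ⌊$65,670/4⌋ = $16,417 → take DB $24,705. Book value $61,765.
Year 5: DB = ⌊$61,765 × 200%/7⌋ = $17,647; SL = ⌊$40,965/3⌋ = $13,655 → take DB $17,647. Book value $44,118.
Year 6: DB = ⌊$44,118 × 200%/7⌋ = $12,605; SL = ⌊$23,318/2⌋ = $11,659 → take DB $12,605. Book value $31,513.
Year 7 (final): $31,513 − $20,800 = $10,713. Book value $20,800.

$10,713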